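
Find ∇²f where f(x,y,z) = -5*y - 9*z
0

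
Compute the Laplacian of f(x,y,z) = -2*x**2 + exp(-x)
-4 + exp(-x)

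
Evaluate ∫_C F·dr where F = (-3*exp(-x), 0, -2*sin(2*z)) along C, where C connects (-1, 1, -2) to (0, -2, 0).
-3*E - cos(4) + 4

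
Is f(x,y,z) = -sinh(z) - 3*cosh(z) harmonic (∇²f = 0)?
No, ∇²f = -sinh(z) - 3*cosh(z)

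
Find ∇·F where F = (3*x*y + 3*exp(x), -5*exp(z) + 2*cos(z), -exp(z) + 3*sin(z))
3*y + 3*exp(x) - exp(z) + 3*cos(z)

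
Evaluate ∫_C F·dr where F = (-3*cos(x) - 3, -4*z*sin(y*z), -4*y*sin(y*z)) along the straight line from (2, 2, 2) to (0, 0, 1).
-4*cos(4) + 3*sin(2) + 10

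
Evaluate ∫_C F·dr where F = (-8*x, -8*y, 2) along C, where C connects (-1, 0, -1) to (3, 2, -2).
-50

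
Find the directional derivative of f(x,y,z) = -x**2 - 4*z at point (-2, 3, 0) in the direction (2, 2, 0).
2*sqrt(2)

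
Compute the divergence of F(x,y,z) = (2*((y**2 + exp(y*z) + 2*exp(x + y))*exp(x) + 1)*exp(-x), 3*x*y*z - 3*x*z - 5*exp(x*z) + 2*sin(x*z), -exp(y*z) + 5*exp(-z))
3*x*z - y*exp(y*z) + 4*exp(x + y) - 5*exp(-z) - 2*exp(-x)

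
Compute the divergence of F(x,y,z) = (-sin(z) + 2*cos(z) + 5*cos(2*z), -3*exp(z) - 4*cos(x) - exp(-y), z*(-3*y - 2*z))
-3*y - 4*z + exp(-y)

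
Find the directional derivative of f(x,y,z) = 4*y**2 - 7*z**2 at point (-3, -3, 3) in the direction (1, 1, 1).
-22*sqrt(3)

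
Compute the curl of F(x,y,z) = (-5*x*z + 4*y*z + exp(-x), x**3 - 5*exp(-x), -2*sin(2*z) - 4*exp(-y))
(4*exp(-y), -5*x + 4*y, 3*x**2 - 4*z + 5*exp(-x))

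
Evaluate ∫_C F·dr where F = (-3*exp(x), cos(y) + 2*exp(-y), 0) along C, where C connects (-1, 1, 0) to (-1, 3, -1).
-sin(1) - 2*exp(-3) + sin(3) + 2*exp(-1)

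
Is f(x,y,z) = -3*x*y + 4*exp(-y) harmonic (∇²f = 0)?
No, ∇²f = 4*exp(-y)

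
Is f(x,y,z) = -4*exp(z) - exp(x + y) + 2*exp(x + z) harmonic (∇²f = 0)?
No, ∇²f = -4*exp(z) - 2*exp(x + y) + 4*exp(x + z)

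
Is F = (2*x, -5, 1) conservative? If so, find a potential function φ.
Yes, F is conservative. φ = x**2 - 5*y + z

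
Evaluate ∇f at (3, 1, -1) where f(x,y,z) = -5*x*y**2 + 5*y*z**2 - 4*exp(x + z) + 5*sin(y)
(-4*exp(2) - 5, -25 + 5*cos(1), -4*exp(2) - 10)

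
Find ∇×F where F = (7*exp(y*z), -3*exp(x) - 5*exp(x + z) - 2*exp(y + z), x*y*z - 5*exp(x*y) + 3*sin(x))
(x*z - 5*x*exp(x*y) + 5*exp(x + z) + 2*exp(y + z), -y*z + 5*y*exp(x*y) + 7*y*exp(y*z) - 3*cos(x), -7*z*exp(y*z) - 3*exp(x) - 5*exp(x + z))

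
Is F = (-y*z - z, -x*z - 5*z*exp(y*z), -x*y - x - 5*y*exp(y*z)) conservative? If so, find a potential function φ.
Yes, F is conservative. φ = -x*y*z - x*z - 5*exp(y*z)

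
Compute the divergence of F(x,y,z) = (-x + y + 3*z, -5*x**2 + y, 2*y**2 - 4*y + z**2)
2*z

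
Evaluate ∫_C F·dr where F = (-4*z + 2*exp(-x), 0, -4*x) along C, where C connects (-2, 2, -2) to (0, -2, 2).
14 + 2*exp(2)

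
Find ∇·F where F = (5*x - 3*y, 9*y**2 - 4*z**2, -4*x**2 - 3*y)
18*y + 5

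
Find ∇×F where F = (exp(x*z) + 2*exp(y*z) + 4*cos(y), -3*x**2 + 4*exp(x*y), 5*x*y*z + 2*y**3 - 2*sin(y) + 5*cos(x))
(5*x*z + 6*y**2 - 2*cos(y), x*exp(x*z) - 5*y*z + 2*y*exp(y*z) + 5*sin(x), -6*x + 4*y*exp(x*y) - 2*z*exp(y*z) + 4*sin(y))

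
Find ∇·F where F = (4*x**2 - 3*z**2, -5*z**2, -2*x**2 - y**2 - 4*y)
8*x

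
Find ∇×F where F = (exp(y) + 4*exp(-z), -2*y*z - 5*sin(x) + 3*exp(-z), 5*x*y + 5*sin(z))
(5*x + 2*y + 3*exp(-z), -5*y - 4*exp(-z), -exp(y) - 5*cos(x))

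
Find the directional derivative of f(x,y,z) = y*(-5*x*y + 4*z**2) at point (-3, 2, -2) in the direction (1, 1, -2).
20*sqrt(6)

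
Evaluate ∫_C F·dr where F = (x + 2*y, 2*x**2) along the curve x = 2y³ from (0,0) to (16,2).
2256/7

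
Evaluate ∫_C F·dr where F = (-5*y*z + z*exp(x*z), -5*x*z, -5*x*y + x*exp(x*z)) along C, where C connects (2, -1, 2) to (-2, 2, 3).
-exp(4) + exp(-6) + 40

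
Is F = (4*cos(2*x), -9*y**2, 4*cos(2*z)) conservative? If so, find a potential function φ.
Yes, F is conservative. φ = -3*y**3 + 2*sin(2*x) + 2*sin(2*z)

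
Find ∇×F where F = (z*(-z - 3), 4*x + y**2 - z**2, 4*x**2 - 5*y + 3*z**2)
(2*z - 5, -8*x - 2*z - 3, 4)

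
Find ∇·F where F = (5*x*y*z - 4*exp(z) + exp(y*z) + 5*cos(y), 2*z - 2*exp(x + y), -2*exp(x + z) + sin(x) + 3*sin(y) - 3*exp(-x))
5*y*z - 2*exp(x + y) - 2*exp(x + z)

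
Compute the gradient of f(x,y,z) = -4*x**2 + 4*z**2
(-8*x, 0, 8*z)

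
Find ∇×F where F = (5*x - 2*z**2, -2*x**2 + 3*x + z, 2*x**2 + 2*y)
(1, -4*x - 4*z, 3 - 4*x)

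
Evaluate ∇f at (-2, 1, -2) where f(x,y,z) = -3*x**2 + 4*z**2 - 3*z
(12, 0, -19)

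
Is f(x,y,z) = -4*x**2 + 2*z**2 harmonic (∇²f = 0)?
No, ∇²f = -4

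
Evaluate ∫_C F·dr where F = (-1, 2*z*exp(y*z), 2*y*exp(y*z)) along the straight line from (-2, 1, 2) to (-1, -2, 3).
-2*exp(2) - 1 + 2*exp(-6)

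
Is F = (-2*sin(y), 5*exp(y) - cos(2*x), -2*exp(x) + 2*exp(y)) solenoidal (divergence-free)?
No, ∇·F = 5*exp(y)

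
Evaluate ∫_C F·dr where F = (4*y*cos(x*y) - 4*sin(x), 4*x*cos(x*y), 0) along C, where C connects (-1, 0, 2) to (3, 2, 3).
4*cos(3) - 4*cos(1) + 4*sin(6)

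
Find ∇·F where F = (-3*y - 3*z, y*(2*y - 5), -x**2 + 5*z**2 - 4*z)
4*y + 10*z - 9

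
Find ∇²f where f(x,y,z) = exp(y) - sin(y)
exp(y) + sin(y)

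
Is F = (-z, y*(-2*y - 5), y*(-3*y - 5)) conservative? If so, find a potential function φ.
No, ∇×F = (-6*y - 5, -1, 0) ≠ 0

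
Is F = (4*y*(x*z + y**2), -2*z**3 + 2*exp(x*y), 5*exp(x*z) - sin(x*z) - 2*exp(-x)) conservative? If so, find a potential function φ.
No, ∇×F = (6*z**2, 4*x*y - 5*z*exp(x*z) + z*cos(x*z) - 2*exp(-x), -4*x*z - 12*y**2 + 2*y*exp(x*y)) ≠ 0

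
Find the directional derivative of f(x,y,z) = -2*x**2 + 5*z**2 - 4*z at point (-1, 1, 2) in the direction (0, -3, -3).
-8*sqrt(2)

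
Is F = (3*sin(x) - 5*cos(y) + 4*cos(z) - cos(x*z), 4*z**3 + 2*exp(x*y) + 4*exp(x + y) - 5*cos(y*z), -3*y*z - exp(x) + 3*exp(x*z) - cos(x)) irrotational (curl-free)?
No, ∇×F = (-5*y*sin(y*z) - 12*z**2 - 3*z, x*sin(x*z) - 3*z*exp(x*z) + exp(x) - sin(x) - 4*sin(z), 2*y*exp(x*y) + 4*exp(x + y) - 5*sin(y))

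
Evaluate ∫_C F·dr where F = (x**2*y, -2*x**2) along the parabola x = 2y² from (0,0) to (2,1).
24/35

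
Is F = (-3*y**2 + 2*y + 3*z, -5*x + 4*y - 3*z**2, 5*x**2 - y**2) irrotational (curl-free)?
No, ∇×F = (-2*y + 6*z, 3 - 10*x, 6*y - 7)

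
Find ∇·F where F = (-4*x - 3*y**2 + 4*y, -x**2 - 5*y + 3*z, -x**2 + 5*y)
-9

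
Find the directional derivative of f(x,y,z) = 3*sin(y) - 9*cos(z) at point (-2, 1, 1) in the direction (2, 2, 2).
sqrt(3)*(cos(1) + 3*sin(1))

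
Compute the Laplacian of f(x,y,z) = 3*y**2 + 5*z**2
16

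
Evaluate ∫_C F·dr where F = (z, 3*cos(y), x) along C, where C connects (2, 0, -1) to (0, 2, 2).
2 + 3*sin(2)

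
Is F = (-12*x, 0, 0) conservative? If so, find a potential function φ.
Yes, F is conservative. φ = -6*x**2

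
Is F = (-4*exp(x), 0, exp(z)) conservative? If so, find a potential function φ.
Yes, F is conservative. φ = -4*exp(x) + exp(z)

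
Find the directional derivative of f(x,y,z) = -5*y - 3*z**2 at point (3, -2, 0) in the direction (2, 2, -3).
-10*sqrt(17)/17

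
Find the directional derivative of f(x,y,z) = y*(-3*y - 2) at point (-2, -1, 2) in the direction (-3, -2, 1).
-4*sqrt(14)/7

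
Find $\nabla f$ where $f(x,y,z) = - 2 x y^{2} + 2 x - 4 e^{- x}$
(-2*y**2 + 2 + 4*exp(-x), -4*x*y, 0)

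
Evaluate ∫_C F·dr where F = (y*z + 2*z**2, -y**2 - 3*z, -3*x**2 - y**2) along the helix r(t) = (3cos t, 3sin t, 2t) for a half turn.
-57*pi**2/2 - 36*pi + 132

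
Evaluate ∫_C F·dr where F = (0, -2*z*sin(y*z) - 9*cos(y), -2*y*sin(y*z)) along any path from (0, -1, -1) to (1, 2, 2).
-9*sin(2) - 9*sin(1) + 2*cos(4) - 2*cos(1)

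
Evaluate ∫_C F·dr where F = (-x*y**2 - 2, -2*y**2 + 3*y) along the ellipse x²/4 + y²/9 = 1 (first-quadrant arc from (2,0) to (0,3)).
17/2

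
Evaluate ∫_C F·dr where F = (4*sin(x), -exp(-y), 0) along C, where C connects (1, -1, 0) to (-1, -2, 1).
-E + exp(2)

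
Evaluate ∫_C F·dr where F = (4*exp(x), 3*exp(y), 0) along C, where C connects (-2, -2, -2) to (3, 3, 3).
-(7 - 7*exp(5))*exp(-2)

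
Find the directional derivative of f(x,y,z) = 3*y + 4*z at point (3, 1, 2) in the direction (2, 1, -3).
-9*sqrt(14)/14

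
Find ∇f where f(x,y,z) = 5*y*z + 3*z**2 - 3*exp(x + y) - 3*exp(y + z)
(-3*exp(x + y), 5*z - 3*exp(x + y) - 3*exp(y + z), 5*y + 6*z - 3*exp(y + z))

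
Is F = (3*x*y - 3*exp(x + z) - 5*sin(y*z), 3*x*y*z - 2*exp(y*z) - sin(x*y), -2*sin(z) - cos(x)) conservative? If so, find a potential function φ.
No, ∇×F = (y*(-3*x + 2*exp(y*z)), -5*y*cos(y*z) - 3*exp(x + z) - sin(x), -3*x + 3*y*z - y*cos(x*y) + 5*z*cos(y*z)) ≠ 0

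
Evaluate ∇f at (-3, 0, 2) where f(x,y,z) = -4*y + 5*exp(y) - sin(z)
(0, 1, -cos(2))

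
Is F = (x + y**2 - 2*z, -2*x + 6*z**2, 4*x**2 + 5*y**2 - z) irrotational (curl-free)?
No, ∇×F = (10*y - 12*z, -8*x - 2, -2*y - 2)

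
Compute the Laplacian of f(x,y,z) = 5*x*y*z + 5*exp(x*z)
5*(x**2 + z**2)*exp(x*z)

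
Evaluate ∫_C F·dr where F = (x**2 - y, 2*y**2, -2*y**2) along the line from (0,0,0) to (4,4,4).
40/3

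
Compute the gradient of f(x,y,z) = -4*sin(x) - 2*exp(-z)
(-4*cos(x), 0, 2*exp(-z))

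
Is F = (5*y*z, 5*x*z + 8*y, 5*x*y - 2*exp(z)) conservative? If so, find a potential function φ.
Yes, F is conservative. φ = 5*x*y*z + 4*y**2 - 2*exp(z)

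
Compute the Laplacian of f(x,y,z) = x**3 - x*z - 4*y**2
6*x - 8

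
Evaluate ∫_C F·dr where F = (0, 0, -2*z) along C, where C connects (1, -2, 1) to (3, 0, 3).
-8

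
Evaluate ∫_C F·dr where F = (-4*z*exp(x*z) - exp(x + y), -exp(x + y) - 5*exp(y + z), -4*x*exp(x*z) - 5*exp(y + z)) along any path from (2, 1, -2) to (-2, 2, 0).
-5*exp(2) - 5 + 4*exp(-4) + 5*exp(-1) + exp(3)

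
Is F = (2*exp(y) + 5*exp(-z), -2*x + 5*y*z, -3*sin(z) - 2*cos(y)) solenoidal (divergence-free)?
No, ∇·F = 5*z - 3*cos(z)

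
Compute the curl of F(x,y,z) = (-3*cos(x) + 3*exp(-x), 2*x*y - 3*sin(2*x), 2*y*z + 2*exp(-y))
(2*z - 2*exp(-y), 0, 2*y - 6*cos(2*x))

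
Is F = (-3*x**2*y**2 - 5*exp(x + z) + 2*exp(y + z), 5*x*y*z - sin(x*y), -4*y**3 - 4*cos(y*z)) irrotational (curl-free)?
No, ∇×F = (-5*x*y - 12*y**2 + 4*z*sin(y*z), -5*exp(x + z) + 2*exp(y + z), 6*x**2*y + 5*y*z - y*cos(x*y) - 2*exp(y + z))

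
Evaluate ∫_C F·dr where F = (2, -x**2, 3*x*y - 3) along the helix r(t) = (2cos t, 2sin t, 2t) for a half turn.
-6*pi - 8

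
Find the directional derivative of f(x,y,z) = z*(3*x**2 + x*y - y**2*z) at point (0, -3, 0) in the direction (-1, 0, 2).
0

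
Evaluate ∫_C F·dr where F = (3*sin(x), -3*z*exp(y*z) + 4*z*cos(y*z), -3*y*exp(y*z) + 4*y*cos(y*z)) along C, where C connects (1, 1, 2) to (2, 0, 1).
-4*sin(2) - 3 - 3*cos(2) + 3*cos(1) + 3*exp(2)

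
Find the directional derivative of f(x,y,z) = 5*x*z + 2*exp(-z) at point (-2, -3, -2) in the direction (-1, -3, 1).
-2*sqrt(11)*exp(2)/11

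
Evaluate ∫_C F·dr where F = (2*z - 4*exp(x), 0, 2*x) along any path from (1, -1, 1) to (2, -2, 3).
-4*exp(2) + 10 + 4*E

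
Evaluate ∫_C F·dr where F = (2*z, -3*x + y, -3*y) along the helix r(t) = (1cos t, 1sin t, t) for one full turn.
pi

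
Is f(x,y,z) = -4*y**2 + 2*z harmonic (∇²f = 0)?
No, ∇²f = -8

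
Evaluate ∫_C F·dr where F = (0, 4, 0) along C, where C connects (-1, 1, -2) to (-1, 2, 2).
4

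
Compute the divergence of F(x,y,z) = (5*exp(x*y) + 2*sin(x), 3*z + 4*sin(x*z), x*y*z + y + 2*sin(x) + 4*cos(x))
x*y + 5*y*exp(x*y) + 2*cos(x)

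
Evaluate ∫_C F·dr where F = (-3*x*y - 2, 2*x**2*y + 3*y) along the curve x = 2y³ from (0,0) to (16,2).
-2998/7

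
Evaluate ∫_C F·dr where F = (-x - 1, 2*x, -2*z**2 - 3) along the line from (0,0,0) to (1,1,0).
-1/2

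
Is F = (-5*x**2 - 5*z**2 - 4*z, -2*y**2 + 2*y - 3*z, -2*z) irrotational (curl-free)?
No, ∇×F = (3, -10*z - 4, 0)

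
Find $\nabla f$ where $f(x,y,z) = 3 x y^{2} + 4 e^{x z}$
(3*y**2 + 4*z*exp(x*z), 6*x*y, 4*x*exp(x*z))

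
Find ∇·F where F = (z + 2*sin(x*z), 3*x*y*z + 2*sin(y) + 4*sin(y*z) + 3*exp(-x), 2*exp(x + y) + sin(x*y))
3*x*z + 2*z*cos(x*z) + 4*z*cos(y*z) + 2*cos(y)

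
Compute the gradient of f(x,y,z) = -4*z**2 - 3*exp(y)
(0, -3*exp(y), -8*z)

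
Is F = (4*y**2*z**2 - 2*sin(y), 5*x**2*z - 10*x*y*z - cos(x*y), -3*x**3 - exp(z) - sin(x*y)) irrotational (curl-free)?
No, ∇×F = (x*(-5*x + 10*y - cos(x*y)), 9*x**2 + 8*y**2*z + y*cos(x*y), 10*x*z - 8*y*z**2 - 10*y*z + y*sin(x*y) + 2*cos(y))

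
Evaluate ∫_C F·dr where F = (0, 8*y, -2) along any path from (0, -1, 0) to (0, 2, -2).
16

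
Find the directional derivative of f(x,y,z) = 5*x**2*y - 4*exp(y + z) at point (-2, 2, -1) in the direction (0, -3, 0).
-20 + 4*E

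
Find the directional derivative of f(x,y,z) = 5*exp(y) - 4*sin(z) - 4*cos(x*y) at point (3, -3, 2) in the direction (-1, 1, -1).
sqrt(3)*(-24*exp(3)*sin(9) + 4*exp(3)*cos(2) + 5)*exp(-3)/3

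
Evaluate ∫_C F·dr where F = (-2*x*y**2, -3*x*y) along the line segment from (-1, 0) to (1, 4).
-56/3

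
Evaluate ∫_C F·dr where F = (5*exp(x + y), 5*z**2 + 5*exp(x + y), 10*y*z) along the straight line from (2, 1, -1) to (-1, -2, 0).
-10*sinh(3) - 5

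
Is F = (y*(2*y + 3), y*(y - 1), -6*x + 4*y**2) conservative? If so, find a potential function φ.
No, ∇×F = (8*y, 6, -4*y - 3) ≠ 0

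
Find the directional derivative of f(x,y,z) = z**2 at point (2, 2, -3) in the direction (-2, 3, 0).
0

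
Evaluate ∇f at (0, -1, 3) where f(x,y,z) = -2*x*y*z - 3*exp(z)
(6, 0, -3*exp(3))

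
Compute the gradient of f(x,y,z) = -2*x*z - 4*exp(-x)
(-2*z + 4*exp(-x), 0, -2*x)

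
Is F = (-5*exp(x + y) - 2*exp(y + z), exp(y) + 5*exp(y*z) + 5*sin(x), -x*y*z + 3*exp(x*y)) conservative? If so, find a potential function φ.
No, ∇×F = (-x*z + 3*x*exp(x*y) - 5*y*exp(y*z), y*z - 3*y*exp(x*y) - 2*exp(y + z), 5*exp(x + y) + 2*exp(y + z) + 5*cos(x)) ≠ 0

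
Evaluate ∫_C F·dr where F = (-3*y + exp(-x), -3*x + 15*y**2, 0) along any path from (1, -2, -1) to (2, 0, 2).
-exp(-2) + exp(-1) + 34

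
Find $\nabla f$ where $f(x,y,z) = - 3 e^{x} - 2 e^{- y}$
(-3*exp(x), 2*exp(-y), 0)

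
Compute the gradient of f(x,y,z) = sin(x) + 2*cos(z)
(cos(x), 0, -2*sin(z))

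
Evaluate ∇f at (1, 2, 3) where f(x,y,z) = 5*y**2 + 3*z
(0, 20, 3)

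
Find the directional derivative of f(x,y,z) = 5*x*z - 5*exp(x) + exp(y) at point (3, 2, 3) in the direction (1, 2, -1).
sqrt(6)*(2 - 5*E)*exp(2)/6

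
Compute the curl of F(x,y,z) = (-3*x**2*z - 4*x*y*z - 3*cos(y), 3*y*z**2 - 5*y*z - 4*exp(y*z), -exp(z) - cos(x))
(y*(-6*z + 4*exp(y*z) + 5), -3*x**2 - 4*x*y - sin(x), 4*x*z - 3*sin(y))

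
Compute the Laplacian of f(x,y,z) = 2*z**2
4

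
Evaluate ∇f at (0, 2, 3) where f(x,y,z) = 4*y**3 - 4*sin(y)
(0, 48 - 4*cos(2), 0)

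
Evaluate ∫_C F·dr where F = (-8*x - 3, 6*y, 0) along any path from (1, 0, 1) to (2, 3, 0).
12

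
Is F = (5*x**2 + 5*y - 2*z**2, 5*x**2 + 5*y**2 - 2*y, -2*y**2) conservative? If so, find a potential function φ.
No, ∇×F = (-4*y, -4*z, 10*x - 5) ≠ 0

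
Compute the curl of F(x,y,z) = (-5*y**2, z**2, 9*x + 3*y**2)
(6*y - 2*z, -9, 10*y)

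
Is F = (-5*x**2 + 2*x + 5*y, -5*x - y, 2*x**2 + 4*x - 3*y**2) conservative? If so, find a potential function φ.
No, ∇×F = (-6*y, -4*x - 4, -10) ≠ 0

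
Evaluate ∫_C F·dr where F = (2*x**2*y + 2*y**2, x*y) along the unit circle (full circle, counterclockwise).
-pi/2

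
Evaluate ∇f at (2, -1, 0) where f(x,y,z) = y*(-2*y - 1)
(0, 3, 0)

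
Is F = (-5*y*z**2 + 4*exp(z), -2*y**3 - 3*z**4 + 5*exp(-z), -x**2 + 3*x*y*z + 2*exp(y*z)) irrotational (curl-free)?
No, ∇×F = (3*x*z + 12*z**3 + 2*z*exp(y*z) + 5*exp(-z), 2*x - 13*y*z + 4*exp(z), 5*z**2)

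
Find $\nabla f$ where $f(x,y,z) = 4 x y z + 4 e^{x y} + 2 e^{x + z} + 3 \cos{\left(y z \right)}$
(4*y*z + 4*y*exp(x*y) + 2*exp(x + z), 4*x*z + 4*x*exp(x*y) - 3*z*sin(y*z), 4*x*y - 3*y*sin(y*z) + 2*exp(x + z))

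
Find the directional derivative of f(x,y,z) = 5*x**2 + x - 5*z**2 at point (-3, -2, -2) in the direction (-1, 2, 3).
89*sqrt(14)/14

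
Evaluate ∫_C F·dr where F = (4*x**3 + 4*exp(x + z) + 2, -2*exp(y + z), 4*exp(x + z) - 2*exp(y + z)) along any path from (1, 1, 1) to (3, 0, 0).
-2*exp(2) + 4*exp(3) + 82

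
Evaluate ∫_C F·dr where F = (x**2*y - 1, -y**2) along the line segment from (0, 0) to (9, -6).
-2061/2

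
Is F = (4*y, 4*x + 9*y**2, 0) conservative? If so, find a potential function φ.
Yes, F is conservative. φ = y*(4*x + 3*y**2)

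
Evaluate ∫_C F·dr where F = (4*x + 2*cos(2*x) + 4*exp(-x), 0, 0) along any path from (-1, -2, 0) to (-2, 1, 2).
-4*exp(2) - sin(4) + sin(2) + 6 + 4*E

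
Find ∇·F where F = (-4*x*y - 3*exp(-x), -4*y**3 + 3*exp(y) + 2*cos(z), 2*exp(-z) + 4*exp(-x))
-12*y**2 - 4*y + 3*exp(y) - 2*exp(-z) + 3*exp(-x)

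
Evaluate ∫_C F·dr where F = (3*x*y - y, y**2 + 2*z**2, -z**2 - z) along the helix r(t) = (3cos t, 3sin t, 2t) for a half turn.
pi*(-261 - 16*pi**2 - 12*pi)/6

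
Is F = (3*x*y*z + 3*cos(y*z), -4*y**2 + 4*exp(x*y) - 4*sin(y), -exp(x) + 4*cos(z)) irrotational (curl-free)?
No, ∇×F = (0, 3*x*y - 3*y*sin(y*z) + exp(x), -3*x*z + 4*y*exp(x*y) + 3*z*sin(y*z))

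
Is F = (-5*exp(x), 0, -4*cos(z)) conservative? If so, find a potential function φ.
Yes, F is conservative. φ = -5*exp(x) - 4*sin(z)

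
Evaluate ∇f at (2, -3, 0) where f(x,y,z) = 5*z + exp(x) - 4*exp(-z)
(exp(2), 0, 9)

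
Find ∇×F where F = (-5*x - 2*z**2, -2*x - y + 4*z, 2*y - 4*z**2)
(-2, -4*z, -2)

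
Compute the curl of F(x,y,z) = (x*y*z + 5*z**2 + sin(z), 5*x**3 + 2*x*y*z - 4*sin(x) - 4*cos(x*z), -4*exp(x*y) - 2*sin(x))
(-2*x*(y + 2*exp(x*y) + 2*sin(x*z)), x*y + 4*y*exp(x*y) + 10*z + 2*cos(x) + cos(z), 15*x**2 - x*z + 2*y*z + 4*z*sin(x*z) - 4*cos(x))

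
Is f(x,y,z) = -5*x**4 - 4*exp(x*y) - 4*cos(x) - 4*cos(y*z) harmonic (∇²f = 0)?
No, ∇²f = -4*x**2*exp(x*y) - 60*x**2 - 4*y**2*exp(x*y) + 4*y**2*cos(y*z) + 4*z**2*cos(y*z) + 4*cos(x)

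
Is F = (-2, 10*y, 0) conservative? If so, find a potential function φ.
Yes, F is conservative. φ = -2*x + 5*y**2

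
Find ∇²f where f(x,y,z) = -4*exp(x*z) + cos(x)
-4*x**2*exp(x*z) - 4*z**2*exp(x*z) - cos(x)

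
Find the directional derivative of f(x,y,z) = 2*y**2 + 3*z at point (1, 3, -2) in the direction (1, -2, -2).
-10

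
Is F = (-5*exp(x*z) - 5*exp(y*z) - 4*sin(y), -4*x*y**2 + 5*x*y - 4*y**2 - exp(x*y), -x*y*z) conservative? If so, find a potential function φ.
No, ∇×F = (-x*z, -5*x*exp(x*z) + y*z - 5*y*exp(y*z), -4*y**2 - y*exp(x*y) + 5*y + 5*z*exp(y*z) + 4*cos(y)) ≠ 0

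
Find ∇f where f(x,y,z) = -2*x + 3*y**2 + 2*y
(-2, 6*y + 2, 0)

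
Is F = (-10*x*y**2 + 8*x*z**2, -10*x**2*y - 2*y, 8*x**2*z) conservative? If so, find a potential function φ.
Yes, F is conservative. φ = -5*x**2*y**2 + 4*x**2*z**2 - y**2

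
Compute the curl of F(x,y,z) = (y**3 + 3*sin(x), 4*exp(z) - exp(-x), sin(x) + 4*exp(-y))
(-4*exp(z) - 4*exp(-y), -cos(x), -3*y**2 + exp(-x))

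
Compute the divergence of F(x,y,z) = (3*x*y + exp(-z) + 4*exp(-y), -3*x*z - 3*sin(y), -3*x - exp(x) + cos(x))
3*y - 3*cos(y)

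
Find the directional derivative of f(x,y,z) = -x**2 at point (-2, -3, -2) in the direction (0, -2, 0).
0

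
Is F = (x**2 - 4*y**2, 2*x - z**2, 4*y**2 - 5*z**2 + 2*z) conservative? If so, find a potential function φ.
No, ∇×F = (8*y + 2*z, 0, 8*y + 2) ≠ 0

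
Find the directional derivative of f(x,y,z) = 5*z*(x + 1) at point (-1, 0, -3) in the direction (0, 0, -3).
0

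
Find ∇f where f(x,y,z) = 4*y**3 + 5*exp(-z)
(0, 12*y**2, -5*exp(-z))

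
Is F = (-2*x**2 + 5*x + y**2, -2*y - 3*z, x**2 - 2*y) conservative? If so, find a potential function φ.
No, ∇×F = (1, -2*x, -2*y) ≠ 0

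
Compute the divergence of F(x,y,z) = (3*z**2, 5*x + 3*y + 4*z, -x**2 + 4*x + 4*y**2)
3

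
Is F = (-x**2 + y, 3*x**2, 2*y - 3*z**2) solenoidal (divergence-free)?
No, ∇·F = -2*x - 6*z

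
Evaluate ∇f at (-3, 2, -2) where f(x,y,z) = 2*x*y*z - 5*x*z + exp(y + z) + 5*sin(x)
(5*cos(3) + 2, 13, 4)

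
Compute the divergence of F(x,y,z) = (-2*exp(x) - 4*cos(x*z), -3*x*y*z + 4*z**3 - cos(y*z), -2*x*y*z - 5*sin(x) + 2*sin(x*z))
-2*x*y - 3*x*z + 2*x*cos(x*z) + 4*z*sin(x*z) + z*sin(y*z) - 2*exp(x)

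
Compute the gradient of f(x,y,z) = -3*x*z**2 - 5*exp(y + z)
(-3*z**2, -5*exp(y + z), -6*x*z - 5*exp(y + z))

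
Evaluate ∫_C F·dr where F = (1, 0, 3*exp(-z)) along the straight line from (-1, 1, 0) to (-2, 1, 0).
-1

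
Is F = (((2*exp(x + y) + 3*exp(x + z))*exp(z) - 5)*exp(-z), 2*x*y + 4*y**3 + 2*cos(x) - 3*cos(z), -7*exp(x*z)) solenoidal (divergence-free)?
No, ∇·F = -7*x*exp(x*z) + 2*x + 12*y**2 + 2*exp(x + y) + 3*exp(x + z)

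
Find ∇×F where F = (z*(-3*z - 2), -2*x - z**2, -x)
(2*z, -6*z - 1, -2)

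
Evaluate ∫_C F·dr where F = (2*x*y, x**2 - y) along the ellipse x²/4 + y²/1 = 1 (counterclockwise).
0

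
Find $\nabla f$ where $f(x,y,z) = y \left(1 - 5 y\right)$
(0, 1 - 10*y, 0)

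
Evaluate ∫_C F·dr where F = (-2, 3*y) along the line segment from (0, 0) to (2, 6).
50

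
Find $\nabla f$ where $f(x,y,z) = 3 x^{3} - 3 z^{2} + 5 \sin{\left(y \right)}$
(9*x**2, 5*cos(y), -6*z)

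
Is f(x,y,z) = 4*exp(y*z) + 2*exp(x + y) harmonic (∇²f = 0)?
No, ∇²f = 4*y**2*exp(y*z) + 4*z**2*exp(y*z) + 4*exp(x + y)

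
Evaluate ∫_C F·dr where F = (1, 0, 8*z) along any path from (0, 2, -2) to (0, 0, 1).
-12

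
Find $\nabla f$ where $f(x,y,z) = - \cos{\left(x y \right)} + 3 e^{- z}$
(y*sin(x*y), x*sin(x*y), -3*exp(-z))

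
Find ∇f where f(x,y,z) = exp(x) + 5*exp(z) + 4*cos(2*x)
(exp(x) - 8*sin(2*x), 0, 5*exp(z))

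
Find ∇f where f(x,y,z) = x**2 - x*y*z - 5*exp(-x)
(2*x - y*z + 5*exp(-x), -x*z, -x*y)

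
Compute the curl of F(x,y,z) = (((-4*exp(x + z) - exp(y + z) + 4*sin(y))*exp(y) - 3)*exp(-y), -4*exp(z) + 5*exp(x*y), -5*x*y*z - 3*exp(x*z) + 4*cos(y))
(-5*x*z + 4*exp(z) - 4*sin(y), 5*y*z + 3*z*exp(x*z) - 4*exp(x + z) - exp(y + z), 5*y*exp(x*y) + exp(y + z) - 4*cos(y) - 3*exp(-y))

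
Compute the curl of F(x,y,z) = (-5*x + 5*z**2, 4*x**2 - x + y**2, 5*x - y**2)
(-2*y, 10*z - 5, 8*x - 1)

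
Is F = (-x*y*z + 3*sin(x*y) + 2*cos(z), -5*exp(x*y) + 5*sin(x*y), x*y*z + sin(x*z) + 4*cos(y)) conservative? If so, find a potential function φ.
No, ∇×F = (x*z - 4*sin(y), -x*y - y*z - z*cos(x*z) - 2*sin(z), x*z - 3*x*cos(x*y) - 5*y*exp(x*y) + 5*y*cos(x*y)) ≠ 0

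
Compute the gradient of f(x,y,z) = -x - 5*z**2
(-1, 0, -10*z)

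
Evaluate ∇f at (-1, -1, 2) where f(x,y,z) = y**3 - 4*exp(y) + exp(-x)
(-E, 3 - 4*exp(-1), 0)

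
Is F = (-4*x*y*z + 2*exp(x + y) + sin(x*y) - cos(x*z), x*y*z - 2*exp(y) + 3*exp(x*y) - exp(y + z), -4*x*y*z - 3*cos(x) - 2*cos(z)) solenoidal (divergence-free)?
No, ∇·F = -4*x*y + x*z + 3*x*exp(x*y) - 4*y*z + y*cos(x*y) + z*sin(x*z) - 2*exp(y) + 2*exp(x + y) - exp(y + z) + 2*sin(z)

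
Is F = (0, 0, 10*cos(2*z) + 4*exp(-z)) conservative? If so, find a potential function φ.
Yes, F is conservative. φ = 5*sin(2*z) - 4*exp(-z)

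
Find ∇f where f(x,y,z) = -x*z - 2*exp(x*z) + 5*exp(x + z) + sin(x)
(-2*z*exp(x*z) - z + 5*exp(x + z) + cos(x), 0, -2*x*exp(x*z) - x + 5*exp(x + z))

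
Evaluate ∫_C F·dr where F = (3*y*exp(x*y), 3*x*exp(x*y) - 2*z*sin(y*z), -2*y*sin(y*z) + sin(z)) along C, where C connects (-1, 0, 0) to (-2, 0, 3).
1 - cos(3)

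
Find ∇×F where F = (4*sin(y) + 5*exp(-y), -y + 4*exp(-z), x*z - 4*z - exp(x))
(4*exp(-z), -z + exp(x), -4*cos(y) + 5*exp(-y))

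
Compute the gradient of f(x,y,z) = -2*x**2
(-4*x, 0, 0)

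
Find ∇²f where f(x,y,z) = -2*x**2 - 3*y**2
-10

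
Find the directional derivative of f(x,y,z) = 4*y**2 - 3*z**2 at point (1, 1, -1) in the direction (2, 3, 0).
24*sqrt(13)/13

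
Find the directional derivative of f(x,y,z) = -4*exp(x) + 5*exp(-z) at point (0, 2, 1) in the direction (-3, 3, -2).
sqrt(22)*(5 + 6*E)*exp(-1)/11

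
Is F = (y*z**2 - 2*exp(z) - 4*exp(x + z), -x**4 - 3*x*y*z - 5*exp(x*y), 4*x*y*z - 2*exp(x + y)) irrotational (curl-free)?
No, ∇×F = (3*x*y + 4*x*z - 2*exp(x + y), -2*y*z - 2*exp(z) + 2*exp(x + y) - 4*exp(x + z), -4*x**3 - 3*y*z - 5*y*exp(x*y) - z**2)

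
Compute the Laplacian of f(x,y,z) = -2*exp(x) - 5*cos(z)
-2*exp(x) + 5*cos(z)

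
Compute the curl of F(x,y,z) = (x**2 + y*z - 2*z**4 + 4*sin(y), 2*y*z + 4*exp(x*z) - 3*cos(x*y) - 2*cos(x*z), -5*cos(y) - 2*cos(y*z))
(-4*x*exp(x*z) - 2*x*sin(x*z) - 2*y + 2*z*sin(y*z) + 5*sin(y), y - 8*z**3, 3*y*sin(x*y) + 4*z*exp(x*z) + 2*z*sin(x*z) - z - 4*cos(y))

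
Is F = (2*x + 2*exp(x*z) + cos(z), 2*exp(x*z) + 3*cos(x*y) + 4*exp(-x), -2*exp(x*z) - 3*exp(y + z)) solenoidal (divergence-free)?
No, ∇·F = -2*x*exp(x*z) - 3*x*sin(x*y) + 2*z*exp(x*z) - 3*exp(y + z) + 2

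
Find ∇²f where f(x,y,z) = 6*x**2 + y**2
14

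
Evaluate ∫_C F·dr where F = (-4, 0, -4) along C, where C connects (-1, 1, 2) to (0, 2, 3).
-8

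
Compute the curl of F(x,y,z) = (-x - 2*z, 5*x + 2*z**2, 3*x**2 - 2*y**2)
(-4*y - 4*z, -6*x - 2, 5)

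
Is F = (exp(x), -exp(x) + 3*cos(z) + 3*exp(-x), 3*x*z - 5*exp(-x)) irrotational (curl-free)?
No, ∇×F = (3*sin(z), -3*z - 5*exp(-x), -exp(x) - 3*exp(-x))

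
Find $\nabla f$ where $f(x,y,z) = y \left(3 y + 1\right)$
(0, 6*y + 1, 0)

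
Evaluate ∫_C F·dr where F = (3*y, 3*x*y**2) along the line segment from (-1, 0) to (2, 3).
189/4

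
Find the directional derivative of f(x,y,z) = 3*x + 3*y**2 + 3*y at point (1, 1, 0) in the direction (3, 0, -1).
9*sqrt(10)/10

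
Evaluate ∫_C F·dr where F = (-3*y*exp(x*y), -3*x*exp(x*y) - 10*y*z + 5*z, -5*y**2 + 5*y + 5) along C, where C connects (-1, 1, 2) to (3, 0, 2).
-3 + 3*exp(-1)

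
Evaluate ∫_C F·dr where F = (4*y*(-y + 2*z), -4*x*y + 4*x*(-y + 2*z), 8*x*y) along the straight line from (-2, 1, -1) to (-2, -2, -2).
-56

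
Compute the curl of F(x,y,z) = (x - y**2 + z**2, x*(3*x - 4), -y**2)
(-2*y, 2*z, 6*x + 2*y - 4)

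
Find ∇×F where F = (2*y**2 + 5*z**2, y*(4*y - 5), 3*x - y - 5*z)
(-1, 10*z - 3, -4*y)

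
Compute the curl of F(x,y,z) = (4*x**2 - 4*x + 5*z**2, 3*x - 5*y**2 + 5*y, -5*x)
(0, 10*z + 5, 3)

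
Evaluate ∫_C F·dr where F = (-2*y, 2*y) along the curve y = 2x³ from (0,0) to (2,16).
240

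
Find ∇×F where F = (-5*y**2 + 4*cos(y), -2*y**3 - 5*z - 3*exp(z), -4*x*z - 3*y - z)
(3*exp(z) + 2, 4*z, 10*y + 4*sin(y))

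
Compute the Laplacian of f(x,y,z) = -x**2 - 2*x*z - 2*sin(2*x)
8*sin(2*x) - 2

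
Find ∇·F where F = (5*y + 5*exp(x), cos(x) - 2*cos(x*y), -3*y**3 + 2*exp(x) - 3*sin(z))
2*x*sin(x*y) + 5*exp(x) - 3*cos(z)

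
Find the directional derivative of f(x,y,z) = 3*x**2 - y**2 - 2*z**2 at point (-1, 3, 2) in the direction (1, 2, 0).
-18*sqrt(5)/5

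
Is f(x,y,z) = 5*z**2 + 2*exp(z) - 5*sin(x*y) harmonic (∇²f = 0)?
No, ∇²f = 5*x**2*sin(x*y) + 5*y**2*sin(x*y) + 2*exp(z) + 10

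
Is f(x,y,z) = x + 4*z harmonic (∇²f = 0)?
Yes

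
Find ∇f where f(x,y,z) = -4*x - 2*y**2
(-4, -4*y, 0)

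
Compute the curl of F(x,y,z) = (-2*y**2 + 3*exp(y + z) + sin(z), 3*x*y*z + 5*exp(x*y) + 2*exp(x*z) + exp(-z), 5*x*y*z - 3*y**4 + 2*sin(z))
(-3*x*y + 5*x*z - 2*x*exp(x*z) - 12*y**3 + exp(-z), -5*y*z + 3*exp(y + z) + cos(z), 3*y*z + 5*y*exp(x*y) + 4*y + 2*z*exp(x*z) - 3*exp(y + z))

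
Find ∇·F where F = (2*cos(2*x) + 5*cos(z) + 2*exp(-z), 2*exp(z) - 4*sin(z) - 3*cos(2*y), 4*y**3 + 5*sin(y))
-4*sin(2*x) + 6*sin(2*y)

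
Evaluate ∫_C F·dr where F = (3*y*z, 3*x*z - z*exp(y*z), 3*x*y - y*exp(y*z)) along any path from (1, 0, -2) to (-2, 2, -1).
13 - exp(-2)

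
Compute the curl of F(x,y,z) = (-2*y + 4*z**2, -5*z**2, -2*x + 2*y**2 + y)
(4*y + 10*z + 1, 8*z + 2, 2)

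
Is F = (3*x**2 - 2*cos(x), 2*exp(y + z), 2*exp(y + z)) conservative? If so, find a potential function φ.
Yes, F is conservative. φ = x**3 + 2*exp(y + z) - 2*sin(x)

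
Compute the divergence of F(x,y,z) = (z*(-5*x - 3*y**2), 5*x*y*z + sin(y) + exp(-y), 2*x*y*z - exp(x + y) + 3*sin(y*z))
2*x*y + 5*x*z + 3*y*cos(y*z) - 5*z + cos(y) - exp(-y)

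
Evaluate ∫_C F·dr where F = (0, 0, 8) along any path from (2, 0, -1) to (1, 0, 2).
24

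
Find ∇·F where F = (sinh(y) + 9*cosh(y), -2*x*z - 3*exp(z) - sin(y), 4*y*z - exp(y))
4*y - cos(y)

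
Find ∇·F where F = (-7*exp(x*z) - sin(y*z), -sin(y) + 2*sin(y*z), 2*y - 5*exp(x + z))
-7*z*exp(x*z) + 2*z*cos(y*z) - 5*exp(x + z) - cos(y)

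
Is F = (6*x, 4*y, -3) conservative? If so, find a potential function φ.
Yes, F is conservative. φ = 3*x**2 + 2*y**2 - 3*z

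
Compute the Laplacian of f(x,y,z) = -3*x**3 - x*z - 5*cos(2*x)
-18*x + 20*cos(2*x)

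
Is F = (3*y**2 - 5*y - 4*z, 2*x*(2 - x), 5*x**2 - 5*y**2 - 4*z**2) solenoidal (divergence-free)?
No, ∇·F = -8*z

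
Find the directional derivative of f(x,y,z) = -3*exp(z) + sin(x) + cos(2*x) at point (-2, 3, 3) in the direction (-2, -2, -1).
-2*cos(2)/3 - 4*sin(4)/3 + exp(3)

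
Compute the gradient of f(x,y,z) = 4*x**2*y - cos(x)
(8*x*y + sin(x), 4*x**2, 0)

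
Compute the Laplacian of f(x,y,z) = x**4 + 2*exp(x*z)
2*x**2*exp(x*z) + 12*x**2 + 2*z**2*exp(x*z)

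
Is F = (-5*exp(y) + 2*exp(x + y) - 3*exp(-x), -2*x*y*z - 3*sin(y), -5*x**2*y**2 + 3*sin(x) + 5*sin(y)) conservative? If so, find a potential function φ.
No, ∇×F = (-10*x**2*y + 2*x*y + 5*cos(y), 10*x*y**2 - 3*cos(x), -2*y*z + 5*exp(y) - 2*exp(x + y)) ≠ 0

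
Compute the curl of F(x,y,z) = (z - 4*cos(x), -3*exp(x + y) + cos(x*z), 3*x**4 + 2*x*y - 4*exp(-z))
(x*(sin(x*z) + 2), -12*x**3 - 2*y + 1, -z*sin(x*z) - 3*exp(x + y))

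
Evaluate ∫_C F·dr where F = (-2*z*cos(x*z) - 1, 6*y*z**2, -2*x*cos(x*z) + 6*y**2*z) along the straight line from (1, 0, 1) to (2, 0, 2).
-1 - 2*sin(4) + 2*sin(1)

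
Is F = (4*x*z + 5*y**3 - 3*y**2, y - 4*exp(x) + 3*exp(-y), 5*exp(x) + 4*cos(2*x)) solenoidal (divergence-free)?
No, ∇·F = 4*z + 1 - 3*exp(-y)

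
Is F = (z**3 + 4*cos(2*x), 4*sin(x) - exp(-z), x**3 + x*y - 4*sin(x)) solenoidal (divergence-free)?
No, ∇·F = -8*sin(2*x)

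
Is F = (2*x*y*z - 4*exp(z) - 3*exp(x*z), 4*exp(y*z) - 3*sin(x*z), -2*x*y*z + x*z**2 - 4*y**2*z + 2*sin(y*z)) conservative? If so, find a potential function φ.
No, ∇×F = (-2*x*z + 3*x*cos(x*z) - 8*y*z - 4*y*exp(y*z) + 2*z*cos(y*z), 2*x*y - 3*x*exp(x*z) + 2*y*z - z**2 - 4*exp(z), -z*(2*x + 3*cos(x*z))) ≠ 0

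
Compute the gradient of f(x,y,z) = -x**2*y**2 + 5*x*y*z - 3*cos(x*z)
(-2*x*y**2 + 5*y*z + 3*z*sin(x*z), x*(-2*x*y + 5*z), x*(5*y + 3*sin(x*z)))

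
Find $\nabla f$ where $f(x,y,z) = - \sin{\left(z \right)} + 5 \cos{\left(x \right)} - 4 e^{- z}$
(-5*sin(x), 0, -cos(z) + 4*exp(-z))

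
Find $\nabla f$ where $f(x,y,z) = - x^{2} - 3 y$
(-2*x, -3, 0)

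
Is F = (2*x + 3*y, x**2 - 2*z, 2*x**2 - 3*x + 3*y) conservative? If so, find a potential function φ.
No, ∇×F = (5, 3 - 4*x, 2*x - 3) ≠ 0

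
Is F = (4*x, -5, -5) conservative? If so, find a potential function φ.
Yes, F is conservative. φ = 2*x**2 - 5*y - 5*z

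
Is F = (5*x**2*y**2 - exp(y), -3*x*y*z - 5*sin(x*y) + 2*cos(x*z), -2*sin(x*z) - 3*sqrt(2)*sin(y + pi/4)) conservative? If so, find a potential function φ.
No, ∇×F = (3*x*y + 2*x*sin(x*z) - 3*sqrt(2)*cos(y + pi/4), 2*z*cos(x*z), -10*x**2*y - 3*y*z - 5*y*cos(x*y) - 2*z*sin(x*z) + exp(y)) ≠ 0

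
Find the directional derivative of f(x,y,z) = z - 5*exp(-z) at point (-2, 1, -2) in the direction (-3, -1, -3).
3*sqrt(19)*(-5*exp(2) - 1)/19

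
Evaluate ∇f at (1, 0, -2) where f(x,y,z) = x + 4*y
(1, 4, 0)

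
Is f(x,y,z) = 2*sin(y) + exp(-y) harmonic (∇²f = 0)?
No, ∇²f = -2*sin(y) + exp(-y)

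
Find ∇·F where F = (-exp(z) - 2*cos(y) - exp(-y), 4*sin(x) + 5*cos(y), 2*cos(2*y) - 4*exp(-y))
-5*sin(y)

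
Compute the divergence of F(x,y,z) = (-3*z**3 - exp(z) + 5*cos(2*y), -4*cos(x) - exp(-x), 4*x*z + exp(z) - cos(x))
4*x + exp(z)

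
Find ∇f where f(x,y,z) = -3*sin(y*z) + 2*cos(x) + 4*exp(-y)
(-2*sin(x), -3*z*cos(y*z) - 4*exp(-y), -3*y*cos(y*z))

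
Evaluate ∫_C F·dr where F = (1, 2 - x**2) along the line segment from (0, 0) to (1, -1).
-2/3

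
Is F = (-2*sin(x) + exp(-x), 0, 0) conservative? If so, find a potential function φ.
Yes, F is conservative. φ = 2*cos(x) - exp(-x)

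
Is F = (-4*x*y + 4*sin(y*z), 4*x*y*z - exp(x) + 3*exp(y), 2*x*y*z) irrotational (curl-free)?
No, ∇×F = (2*x*(-2*y + z), 2*y*(-z + 2*cos(y*z)), 4*x + 4*y*z - 4*z*cos(y*z) - exp(x))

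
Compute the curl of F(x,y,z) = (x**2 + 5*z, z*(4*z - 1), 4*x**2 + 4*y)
(5 - 8*z, 5 - 8*x, 0)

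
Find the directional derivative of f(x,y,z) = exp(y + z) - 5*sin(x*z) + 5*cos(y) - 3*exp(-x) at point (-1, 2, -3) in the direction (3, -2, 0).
sqrt(13)*(9*E*(5*cos(3) + E) - 2 + 10*E*sin(2))*exp(-1)/13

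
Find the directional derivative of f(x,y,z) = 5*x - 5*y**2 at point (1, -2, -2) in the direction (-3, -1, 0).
-7*sqrt(10)/2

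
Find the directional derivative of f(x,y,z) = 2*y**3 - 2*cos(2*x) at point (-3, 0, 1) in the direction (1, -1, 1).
-4*sqrt(3)*sin(6)/3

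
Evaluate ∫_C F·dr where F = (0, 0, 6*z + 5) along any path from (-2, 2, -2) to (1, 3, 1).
6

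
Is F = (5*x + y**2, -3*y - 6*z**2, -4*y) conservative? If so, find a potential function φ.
No, ∇×F = (12*z - 4, 0, -2*y) ≠ 0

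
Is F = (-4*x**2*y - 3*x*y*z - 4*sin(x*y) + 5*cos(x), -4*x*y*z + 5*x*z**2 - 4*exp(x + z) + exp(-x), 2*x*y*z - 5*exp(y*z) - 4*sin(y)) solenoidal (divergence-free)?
No, ∇·F = -6*x*y - 4*x*z - 3*y*z - 5*y*exp(y*z) - 4*y*cos(x*y) - 5*sin(x)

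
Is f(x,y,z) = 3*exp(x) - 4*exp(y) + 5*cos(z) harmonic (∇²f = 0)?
No, ∇²f = 3*exp(x) - 4*exp(y) - 5*cos(z)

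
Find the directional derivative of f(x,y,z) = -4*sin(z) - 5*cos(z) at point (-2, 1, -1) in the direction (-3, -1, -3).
3*sqrt(19)*(4*cos(1) + 5*sin(1))/19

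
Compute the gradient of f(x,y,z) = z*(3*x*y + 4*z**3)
(3*y*z, 3*x*z, 3*x*y + 16*z**3)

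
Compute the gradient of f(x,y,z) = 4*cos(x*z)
(-4*z*sin(x*z), 0, -4*x*sin(x*z))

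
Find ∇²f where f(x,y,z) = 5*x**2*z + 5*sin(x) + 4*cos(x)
10*z - 5*sin(x) - 4*cos(x)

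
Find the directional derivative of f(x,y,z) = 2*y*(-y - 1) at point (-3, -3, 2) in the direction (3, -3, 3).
-10*sqrt(3)/3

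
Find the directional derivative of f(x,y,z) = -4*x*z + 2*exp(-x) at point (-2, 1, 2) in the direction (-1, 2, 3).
sqrt(14)*(exp(2) + 16)/7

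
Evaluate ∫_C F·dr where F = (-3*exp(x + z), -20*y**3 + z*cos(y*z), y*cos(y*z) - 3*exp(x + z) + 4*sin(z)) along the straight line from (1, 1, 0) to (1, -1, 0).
0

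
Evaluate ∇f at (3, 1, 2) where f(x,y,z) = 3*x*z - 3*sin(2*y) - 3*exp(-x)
(3*exp(-3) + 6, -6*cos(2), 9)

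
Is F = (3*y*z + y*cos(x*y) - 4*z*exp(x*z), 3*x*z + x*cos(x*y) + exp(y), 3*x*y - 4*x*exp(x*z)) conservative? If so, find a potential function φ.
Yes, F is conservative. φ = 3*x*y*z + exp(y) - 4*exp(x*z) + sin(x*y)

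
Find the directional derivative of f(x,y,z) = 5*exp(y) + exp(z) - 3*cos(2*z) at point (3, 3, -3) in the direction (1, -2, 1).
sqrt(6)*(-10*exp(6) + 1 - 6*exp(3)*sin(6))*exp(-3)/6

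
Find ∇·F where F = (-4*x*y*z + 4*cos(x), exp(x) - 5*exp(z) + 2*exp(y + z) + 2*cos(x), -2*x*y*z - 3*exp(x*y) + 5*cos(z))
-2*x*y - 4*y*z + 2*exp(y + z) - 4*sin(x) - 5*sin(z)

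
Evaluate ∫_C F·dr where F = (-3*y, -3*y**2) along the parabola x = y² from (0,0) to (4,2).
-24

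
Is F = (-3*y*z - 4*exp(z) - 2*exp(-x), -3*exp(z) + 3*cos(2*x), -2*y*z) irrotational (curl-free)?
No, ∇×F = (-2*z + 3*exp(z), -3*y - 4*exp(z), 3*z - 6*sin(2*x))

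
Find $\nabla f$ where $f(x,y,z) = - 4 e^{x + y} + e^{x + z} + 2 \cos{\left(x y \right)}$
(-2*y*sin(x*y) - 4*exp(x + y) + exp(x + z), -2*x*sin(x*y) - 4*exp(x + y), exp(x + z))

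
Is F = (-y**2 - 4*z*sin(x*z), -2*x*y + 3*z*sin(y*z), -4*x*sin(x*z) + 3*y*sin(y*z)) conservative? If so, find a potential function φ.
Yes, F is conservative. φ = -x*y**2 + 4*cos(x*z) - 3*cos(y*z)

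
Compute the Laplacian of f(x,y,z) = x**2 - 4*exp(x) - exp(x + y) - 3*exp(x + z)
-4*exp(x) - 2*exp(x + y) - 6*exp(x + z) + 2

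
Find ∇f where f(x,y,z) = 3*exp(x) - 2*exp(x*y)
(-2*y*exp(x*y) + 3*exp(x), -2*x*exp(x*y), 0)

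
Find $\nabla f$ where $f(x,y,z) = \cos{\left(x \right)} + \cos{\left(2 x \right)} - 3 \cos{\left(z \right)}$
(-(4*cos(x) + 1)*sin(x), 0, 3*sin(z))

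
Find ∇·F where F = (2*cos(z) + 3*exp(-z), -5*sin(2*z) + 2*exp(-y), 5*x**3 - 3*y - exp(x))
-2*exp(-y)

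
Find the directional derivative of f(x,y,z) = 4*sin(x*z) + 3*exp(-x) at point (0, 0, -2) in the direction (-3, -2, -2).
33*sqrt(17)/17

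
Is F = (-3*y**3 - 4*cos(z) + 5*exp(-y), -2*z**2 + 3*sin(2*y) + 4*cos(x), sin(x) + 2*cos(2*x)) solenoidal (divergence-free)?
No, ∇·F = 6*cos(2*y)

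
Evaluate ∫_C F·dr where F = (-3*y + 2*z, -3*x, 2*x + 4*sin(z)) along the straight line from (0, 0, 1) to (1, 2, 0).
-10 + 4*cos(1)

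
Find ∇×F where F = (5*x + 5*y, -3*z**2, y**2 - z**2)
(2*y + 6*z, 0, -5)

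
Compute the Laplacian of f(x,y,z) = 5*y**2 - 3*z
10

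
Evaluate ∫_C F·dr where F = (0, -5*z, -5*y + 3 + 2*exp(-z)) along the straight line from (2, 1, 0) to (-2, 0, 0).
0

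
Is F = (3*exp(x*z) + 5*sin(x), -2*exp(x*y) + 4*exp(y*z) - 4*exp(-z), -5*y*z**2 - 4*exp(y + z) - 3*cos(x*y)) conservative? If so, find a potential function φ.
No, ∇×F = (3*x*sin(x*y) - 4*y*exp(y*z) - 5*z**2 - 4*exp(y + z) - 4*exp(-z), 3*x*exp(x*z) - 3*y*sin(x*y), -2*y*exp(x*y)) ≠ 0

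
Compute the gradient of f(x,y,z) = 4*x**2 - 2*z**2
(8*x, 0, -4*z)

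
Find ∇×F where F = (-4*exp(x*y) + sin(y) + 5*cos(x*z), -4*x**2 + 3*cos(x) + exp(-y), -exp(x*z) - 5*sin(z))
(0, -5*x*sin(x*z) + z*exp(x*z), 4*x*exp(x*y) - 8*x - 3*sin(x) - cos(y))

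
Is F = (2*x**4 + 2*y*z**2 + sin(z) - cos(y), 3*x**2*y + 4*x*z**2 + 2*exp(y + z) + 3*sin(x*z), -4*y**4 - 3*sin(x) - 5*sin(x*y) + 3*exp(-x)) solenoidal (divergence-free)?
No, ∇·F = 8*x**3 + 3*x**2 + 2*exp(y + z)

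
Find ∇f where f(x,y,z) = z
(0, 0, 1)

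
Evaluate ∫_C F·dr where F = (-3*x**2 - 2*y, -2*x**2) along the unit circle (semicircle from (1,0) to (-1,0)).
2 + pi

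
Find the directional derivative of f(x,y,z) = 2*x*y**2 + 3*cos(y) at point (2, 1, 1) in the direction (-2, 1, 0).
sqrt(5)*(4 - 3*sin(1))/5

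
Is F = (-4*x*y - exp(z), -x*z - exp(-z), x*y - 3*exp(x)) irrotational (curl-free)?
No, ∇×F = (2*x - exp(-z), -y + 3*exp(x) - exp(z), 4*x - z)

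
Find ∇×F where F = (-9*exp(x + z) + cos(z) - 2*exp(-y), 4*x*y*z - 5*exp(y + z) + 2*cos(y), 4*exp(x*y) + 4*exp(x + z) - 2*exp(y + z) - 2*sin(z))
(-4*x*y + 4*x*exp(x*y) + 3*exp(y + z), -4*y*exp(x*y) - 13*exp(x + z) - sin(z), 4*y*z - 2*exp(-y))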